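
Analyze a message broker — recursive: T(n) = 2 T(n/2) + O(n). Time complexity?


Reasoning: master theorem case 2 (merge-sort recurrence)
Complexity: O(n log n)

O(n log n)


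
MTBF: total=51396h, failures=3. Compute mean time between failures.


Formula: MTBF = Total operating time / Number of failures
MTBF = 51396 / 3
MTBF = 17132.0 hours

17132.0 hours


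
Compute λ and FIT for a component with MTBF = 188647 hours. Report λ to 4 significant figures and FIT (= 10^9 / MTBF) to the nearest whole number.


Formula: λ = 1 / MTBF; FIT = λ × 1e9 = 1e9 / MTBF
λ = 1 / 188647 ≈ 5.301e-06 failures/hour
FIT = 1e9 / 188647 ≈ 5301 failures per 1e9 hours (nearest whole number)

λ = 5.301e-06 /h, FIT = 5301


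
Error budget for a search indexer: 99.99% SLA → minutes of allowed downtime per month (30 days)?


Formula: allowed downtime = period * (100 - SLA) / 100
Period (month (30 days)) = 43200 minutes
Unavailability fraction = (100 - 99.99) / 100
Allowed downtime = 43200 * (100 - 99.99) / 100
Allowed downtime = 4.32 minutes

4.32 minutes


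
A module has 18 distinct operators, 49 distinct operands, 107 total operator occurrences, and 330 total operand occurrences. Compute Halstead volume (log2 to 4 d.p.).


Formula: V = N * log2(η), where N = N1 + N2 and η = η1 + η2
η = 18 + 49 = 67
N = 107 + 330 = 437
log2(67) ≈ 6.0661
V = 437 * 6.0661 = 2650.89

2650.89


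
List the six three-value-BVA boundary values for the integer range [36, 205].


Range: [36, 205]
Boundaries: just below min, min, min+1, max-1, max, just above max
Values: [35, 36, 37, 204, 205, 206]

[35, 36, 37, 204, 205, 206]


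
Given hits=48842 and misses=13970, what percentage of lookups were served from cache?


Formula: hit rate = hits / (hits + misses) * 100
hit rate = 48842 / (48842 + 13970) * 100
hit rate = 48842 / 62812 * 100
hit rate = 77.76%

77.76%


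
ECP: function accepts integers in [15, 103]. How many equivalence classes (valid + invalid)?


Valid range: [15, 103]
Class 1: x < 15 — invalid
Class 2: 15 ≤ x ≤ 103 — valid
Class 3: x > 103 — invalid
Total equivalence classes: 3

3 equivalence classes


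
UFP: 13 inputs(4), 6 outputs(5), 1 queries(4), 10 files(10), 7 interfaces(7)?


UFP = EI*4 + EO*5 + EQ*4 + ILF*10 + EIF*7
UFP = 13*4 + 6*5 + 1*4 + 10*10 + 7*7
UFP = 52 + 30 + 4 + 100 + 49
UFP = 235

235


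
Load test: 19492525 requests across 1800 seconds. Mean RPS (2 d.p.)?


Formula: throughput = requests / seconds
throughput = 19492525 / 1800
throughput = 10829.18 requests/second

10829.18 requests/second


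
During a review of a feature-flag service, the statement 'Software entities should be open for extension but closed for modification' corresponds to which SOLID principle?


This describes the Open/Closed Principle (OCP)

Open/Closed Principle (OCP)


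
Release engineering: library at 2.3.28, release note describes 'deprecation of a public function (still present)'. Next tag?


Current: 2.3.28
Change category: 'deprecation of a public function (still present)' → minor bump
SemVer rule: minor bump → increment MINOR, reset PATCH to 0 (MAJOR unchanged)
New: 2.4.0

2.4.0


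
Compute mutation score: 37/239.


Mutation score = killed / total * 100
Mutation score = 37 / 239 * 100
Mutation score = 15.48%

15.48%


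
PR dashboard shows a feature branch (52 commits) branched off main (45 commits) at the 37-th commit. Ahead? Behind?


Common ancestor: commit #37
feature commits after divergence: 52 - 37 = 15
main commits after divergence: 45 - 37 = 8
feature is 15 commits ahead of main
main is 8 commits ahead of feature

feature ahead: 15, main ahead: 8


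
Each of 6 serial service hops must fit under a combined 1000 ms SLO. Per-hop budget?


Formula: per_stage = total_budget / stages
per_stage = 1000 / 6
per_stage = 166.67 ms

166.67 ms


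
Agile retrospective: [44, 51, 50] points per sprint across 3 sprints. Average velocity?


Formula: Avg velocity = Total points / Number of sprints
Points: [44, 51, 50]
Sum = 44 + 51 + 50 = 145
Avg velocity = 145 / 3 = 48.33 points/sprint

48.33 points/sprint


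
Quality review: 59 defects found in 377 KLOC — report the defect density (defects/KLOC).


Defect density = defects / KLOC
Defect density = 59 / 377
Defect density = 0.156 defects/KLOC

0.156 defects/KLOC


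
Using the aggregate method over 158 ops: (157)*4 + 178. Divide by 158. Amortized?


Formula: Amortized cost = Total cost / Operations
Total cost = (157 * 4) + (1 * 178)
Total cost = 628 + 178 = 806
Amortized = 806 / 158 = 5.1013

5.1013


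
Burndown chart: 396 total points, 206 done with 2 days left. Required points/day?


Formula: Required rate = Remaining points / Days left
Remaining = 396 - 206 = 190 points
Required rate = 190 / 2 = 95.0 points/day

95.0 points/day


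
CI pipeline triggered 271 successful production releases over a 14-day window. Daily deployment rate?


Formula: deployments per day = releases / days
= 271 / 14
= 19.357 deploys/day
(equivalently, 135.5 deploys/week)

19.357 deploys/day


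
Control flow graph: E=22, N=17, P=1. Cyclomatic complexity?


Formula: V(G) = E - N + 2P
V(G) = 22 - 17 + 2*1
V(G) = 5 + 2
V(G) = 7

7


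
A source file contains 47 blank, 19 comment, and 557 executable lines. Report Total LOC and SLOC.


Total LOC = blank + comment + code
Total LOC = 47 + 19 + 557 = 623
SLOC (source only) = code = 557

Total LOC: 623, SLOC: 557


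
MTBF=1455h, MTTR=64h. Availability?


Availability = MTBF / (MTBF + MTTR)
Availability = 1455 / (1455 + 64)
Availability = 1455 / 1519
Availability = 95.7867%

95.7867%


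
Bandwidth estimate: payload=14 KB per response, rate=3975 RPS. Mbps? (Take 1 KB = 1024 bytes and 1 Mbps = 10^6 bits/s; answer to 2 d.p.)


Formula: Mbps = payload_bytes * RPS * 8 / 1e6
Payload per request = 14 KB = 14 * 1024 = 14336 bytes
Total bytes/sec = 14336 * 3975 = 56985600
Total bits/sec = 56985600 * 8 = 455884800
Mbps = 455884800 / 1e6 = 455.88

455.88 Mbps


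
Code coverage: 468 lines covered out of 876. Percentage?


Coverage = covered / total * 100
Coverage = 468 / 876 * 100
Coverage = 53.42%

53.42%


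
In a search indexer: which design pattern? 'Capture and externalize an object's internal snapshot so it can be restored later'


This matches the Memento pattern

Memento


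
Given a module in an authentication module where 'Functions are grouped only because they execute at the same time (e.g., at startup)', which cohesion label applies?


Reasoning: Related by timing only
Type: Temporal cohesion

Temporal cohesion


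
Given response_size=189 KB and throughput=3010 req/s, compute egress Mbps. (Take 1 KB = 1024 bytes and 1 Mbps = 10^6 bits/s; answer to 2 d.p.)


Formula: Mbps = payload_bytes * RPS * 8 / 1e6
Payload per request = 189 KB = 189 * 1024 = 193536 bytes
Total bytes/sec = 193536 * 3010 = 582543360
Total bits/sec = 582543360 * 8 = 4660346880
Mbps = 4660346880 / 1e6 = 4660.35

4660.35 Mbps


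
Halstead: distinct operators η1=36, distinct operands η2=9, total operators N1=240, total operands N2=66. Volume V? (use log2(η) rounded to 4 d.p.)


Formula: V = N * log2(η), where N = N1 + N2 and η = η1 + η2
η = 36 + 9 = 45
N = 240 + 66 = 306
log2(45) ≈ 5.4919
V = 306 * 5.4919 = 1680.52

1680.52


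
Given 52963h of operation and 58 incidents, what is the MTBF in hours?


Formula: MTBF = Total operating time / Number of failures
MTBF = 52963 / 58
MTBF = 913.16 hours

913.16 hours


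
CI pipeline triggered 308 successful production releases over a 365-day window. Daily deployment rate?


Formula: deployments per day = releases / days
= 308 / 365
= 0.844 deploys/day
(equivalently, 5.91 deploys/week)

0.844 deploys/day


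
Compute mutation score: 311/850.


Mutation score = killed / total * 100
Mutation score = 311 / 850 * 100
Mutation score = 36.59%

36.59%


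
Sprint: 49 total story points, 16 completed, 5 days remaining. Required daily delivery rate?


Formula: Required rate = Remaining points / Days left
Remaining = 49 - 16 = 33 points
Required rate = 33 / 5 = 6.6 points/day

6.6 points/day


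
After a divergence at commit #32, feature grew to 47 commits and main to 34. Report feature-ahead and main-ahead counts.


Common ancestor: commit #32
feature commits after divergence: 47 - 32 = 15
main commits after divergence: 34 - 32 = 2
feature is 15 commits ahead of main
main is 2 commits ahead of feature

feature ahead: 15, main ahead: 2


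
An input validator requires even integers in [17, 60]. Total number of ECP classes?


Constraint: even integers in [17, 60]
Class 1: x < 17 — out-of-range invalid
Class 2: x in [17,60] but odd — wrong type invalid
Class 3: x in [17,60] and even — valid
Class 4: x > 60 — out-of-range invalid
Total equivalence classes: 4

4 equivalence classes


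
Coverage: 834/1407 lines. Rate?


Coverage = covered / total * 100
Coverage = 834 / 1407 * 100
Coverage = 59.28%

59.28%


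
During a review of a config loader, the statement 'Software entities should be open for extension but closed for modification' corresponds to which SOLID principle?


This describes the Open/Closed Principle (OCP)

Open/Closed Principle (OCP)


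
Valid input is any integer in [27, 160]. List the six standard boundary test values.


Range: [27, 160]
Boundaries: just below min, min, min+1, max-1, max, just above max
Values: [26, 27, 28, 159, 160, 161]

[26, 27, 28, 159, 160, 161]


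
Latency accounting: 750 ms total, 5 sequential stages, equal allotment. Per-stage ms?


Formula: per_stage = total_budget / stages
per_stage = 750 / 5
per_stage = 150.0 ms

150.0 ms


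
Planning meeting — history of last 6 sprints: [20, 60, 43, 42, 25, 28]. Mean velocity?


Formula: Avg velocity = Total points / Number of sprints
Points: [20, 60, 43, 42, 25, 28]
Sum = 20 + 60 + 43 + 42 + 25 + 28 = 218
Avg velocity = 218 / 6 = 36.33 points/sprint

36.33 points/sprint


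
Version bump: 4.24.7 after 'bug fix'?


Current: 4.24.7
Change category: 'bug fix' → patch bump
SemVer rule: patch bump → increment PATCH (MAJOR and MINOR unchanged)
New: 4.24.8

4.24.8


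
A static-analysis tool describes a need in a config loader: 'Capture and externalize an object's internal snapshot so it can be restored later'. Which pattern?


This matches the Memento pattern

Memento


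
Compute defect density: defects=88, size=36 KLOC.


Defect density = defects / KLOC
Defect density = 88 / 36
Defect density = 2.444 defects/KLOC

2.444 defects/KLOC


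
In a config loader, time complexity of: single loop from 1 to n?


Reasoning: one pass through n items
Complexity: O(n)

O(n)


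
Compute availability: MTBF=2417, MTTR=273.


Availability = MTBF / (MTBF + MTTR)
Availability = 2417 / (2417 + 273)
Availability = 2417 / 2690
Availability = 89.8513%

89.8513%


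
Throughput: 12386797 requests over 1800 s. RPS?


Formula: throughput = requests / seconds
throughput = 12386797 / 1800
throughput = 6881.55 requests/second

6881.55 requests/second


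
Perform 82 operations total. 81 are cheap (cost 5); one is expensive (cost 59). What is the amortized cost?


Formula: Amortized cost = Total cost / Operations
Total cost = (81 * 5) + (1 * 59)
Total cost = 405 + 59 = 464
Amortized = 464 / 82 = 5.6585

5.6585


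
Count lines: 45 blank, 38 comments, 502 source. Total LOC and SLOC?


Total LOC = blank + comment + code
Total LOC = 45 + 38 + 502 = 585
SLOC (source only) = code = 502

Total LOC: 585, SLOC: 502


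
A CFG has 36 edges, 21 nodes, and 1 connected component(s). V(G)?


Formula: V(G) = E - N + 2P
V(G) = 36 - 21 + 2*1
V(G) = 15 + 2
V(G) = 17

17


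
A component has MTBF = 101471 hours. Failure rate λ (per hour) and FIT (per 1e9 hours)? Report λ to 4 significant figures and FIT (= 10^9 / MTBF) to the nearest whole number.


Formula: λ = 1 / MTBF; FIT = λ × 1e9 = 1e9 / MTBF
λ = 1 / 101471 ≈ 9.855e-06 failures/hour
FIT = 1e9 / 101471 ≈ 9855 failures per 1e9 hours (nearest whole number)

λ = 9.855e-06 /h, FIT = 9855


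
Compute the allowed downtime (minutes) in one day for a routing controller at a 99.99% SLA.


Formula: allowed downtime = period * (100 - SLA) / 100
Period (day) = 1440 minutes
Unavailability fraction = (100 - 99.99) / 100
Allowed downtime = 1440 * (100 - 99.99) / 100
Allowed downtime = 0.144 minutes

0.144 minutes


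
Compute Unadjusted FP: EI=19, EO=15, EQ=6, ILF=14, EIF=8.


UFP = EI*4 + EO*5 + EQ*4 + ILF*10 + EIF*7
UFP = 19*4 + 15*5 + 6*4 + 14*10 + 8*7
UFP = 76 + 75 + 24 + 140 + 56
UFP = 371

371


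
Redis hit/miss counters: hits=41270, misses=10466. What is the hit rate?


Formula: hit rate = hits / (hits + misses) * 100
hit rate = 41270 / (41270 + 10466) * 100
hit rate = 41270 / 51736 * 100
hit rate = 79.77%

79.77%


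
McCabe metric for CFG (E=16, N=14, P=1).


Formula: V(G) = E - N + 2P
V(G) = 16 - 14 + 2*1
V(G) = 2 + 2
V(G) = 4

4


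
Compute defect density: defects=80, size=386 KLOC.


Defect density = defects / KLOC
Defect density = 80 / 386
Defect density = 0.207 defects/KLOC

0.207 defects/KLOC


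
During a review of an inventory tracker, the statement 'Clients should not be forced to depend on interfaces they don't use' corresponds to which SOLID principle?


This describes the Interface Segregation Principle (ISP)

Interface Segregation Principle (ISP)


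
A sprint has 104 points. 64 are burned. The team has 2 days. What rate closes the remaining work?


Formula: Required rate = Remaining points / Days left
Remaining = 104 - 64 = 40 points
Required rate = 40 / 2 = 20.0 points/day

20.0 points/day


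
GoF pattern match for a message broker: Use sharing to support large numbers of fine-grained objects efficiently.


This matches the Flyweight pattern

Flyweight


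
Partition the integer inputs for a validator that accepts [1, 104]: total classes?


Valid range: [1, 104]
Class 1: x < 1 — invalid
Class 2: 1 ≤ x ≤ 104 — valid
Class 3: x > 104 — invalid
Total equivalence classes: 3

3 equivalence classes


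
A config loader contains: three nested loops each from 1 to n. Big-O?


Reasoning: three levels of nesting over n
Complexity: O(n^3)

O(n^3)


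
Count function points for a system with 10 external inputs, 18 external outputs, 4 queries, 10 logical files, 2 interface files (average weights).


UFP = EI*4 + EO*5 + EQ*4 + ILF*10 + EIF*7
UFP = 10*4 + 18*5 + 4*4 + 10*10 + 2*7
UFP = 40 + 90 + 16 + 100 + 14
UFP = 260

260


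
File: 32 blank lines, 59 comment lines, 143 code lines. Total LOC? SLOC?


Total LOC = blank + comment + code
Total LOC = 32 + 59 + 143 = 234
SLOC (source only) = code = 143

Total LOC: 234, SLOC: 143


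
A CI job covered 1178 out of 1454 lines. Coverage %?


Coverage = covered / total * 100
Coverage = 1178 / 1454 * 100
Coverage = 81.02%

81.02%


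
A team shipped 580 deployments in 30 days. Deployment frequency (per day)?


Formula: deployments per day = releases / days
= 580 / 30
= 19.333 deploys/day
(equivalently, 135.33 deploys/week)

19.333 deploys/day


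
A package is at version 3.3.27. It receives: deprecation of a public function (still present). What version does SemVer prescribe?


Current: 3.3.27
Change category: 'deprecation of a public function (still present)' → minor bump
SemVer rule: minor bump → increment MINOR, reset PATCH to 0 (MAJOR unchanged)
New: 3.4.0

3.4.0


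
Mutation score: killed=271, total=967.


Mutation score = killed / total * 100
Mutation score = 271 / 967 * 100
Mutation score = 28.02%

28.02%


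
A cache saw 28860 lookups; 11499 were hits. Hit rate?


Formula: hit rate = hits / (hits + misses) * 100
hit rate = 11499 / (11499 + 17361) * 100
hit rate = 11499 / 28860 * 100
hit rate = 39.84%

39.84%


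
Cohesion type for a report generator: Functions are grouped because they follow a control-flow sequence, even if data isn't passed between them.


Reasoning: Grouped by order of execution within a routine, not by data flow
Type: Procedural cohesion

Procedural cohesion


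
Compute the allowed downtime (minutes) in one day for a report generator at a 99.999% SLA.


Formula: allowed downtime = period * (100 - SLA) / 100
Period (day) = 1440 minutes
Unavailability fraction = (100 - 99.999) / 100
Allowed downtime = 1440 * (100 - 99.999) / 100
Allowed downtime = 0.0144 minutes

0.0144 minutes


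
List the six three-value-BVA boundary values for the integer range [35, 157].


Range: [35, 157]
Boundaries: just below min, min, min+1, max-1, max, just above max
Values: [34, 35, 36, 156, 157, 158]

[34, 35, 36, 156, 157, 158]


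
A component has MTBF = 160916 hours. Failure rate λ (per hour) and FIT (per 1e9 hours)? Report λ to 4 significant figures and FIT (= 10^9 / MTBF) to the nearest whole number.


Formula: λ = 1 / MTBF; FIT = λ × 1e9 = 1e9 / MTBF
λ = 1 / 160916 ≈ 6.214e-06 failures/hour
FIT = 1e9 / 160916 ≈ 6214 failures per 1e9 hours (nearest whole number)

λ = 6.214e-06 /h, FIT = 6214


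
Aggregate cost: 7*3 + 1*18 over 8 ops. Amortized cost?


Formula: Amortized cost = Total cost / Operations
Total cost = (7 * 3) + (1 * 18)
Total cost = 21 + 18 = 39
Amortized = 39 / 8 = 4.875

4.875


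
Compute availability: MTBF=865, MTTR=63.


Availability = MTBF / (MTBF + MTTR)
Availability = 865 / (865 + 63)
Availability = 865 / 928
Availability = 93.2112%

93.2112%


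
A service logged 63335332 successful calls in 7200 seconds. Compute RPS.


Formula: throughput = requests / seconds
throughput = 63335332 / 7200
throughput = 8796.57 requests/second

8796.57 requests/second


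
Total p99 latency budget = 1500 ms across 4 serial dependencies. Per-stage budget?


Formula: per_stage = total_budget / stages
per_stage = 1500 / 4
per_stage = 375.0 ms

375.0 ms


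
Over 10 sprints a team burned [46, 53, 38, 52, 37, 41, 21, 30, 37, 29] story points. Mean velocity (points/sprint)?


Formula: Avg velocity = Total points / Number of sprints
Points: [46, 53, 38, 52, 37, 41, 21, 30, 37, 29]
Sum = 46 + 53 + 38 + 52 + 37 + 41 + 21 + 30 + 37 + 29 = 384
Avg velocity = 384 / 10 = 38.4 points/sprint

38.4 points/sprint


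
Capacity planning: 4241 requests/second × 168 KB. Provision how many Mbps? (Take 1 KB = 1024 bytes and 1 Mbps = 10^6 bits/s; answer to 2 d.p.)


Formula: Mbps = payload_bytes * RPS * 8 / 1e6
Payload per request = 168 KB = 168 * 1024 = 172032 bytes
Total bytes/sec = 172032 * 4241 = 729587712
Total bits/sec = 729587712 * 8 = 5836701696
Mbps = 5836701696 / 1e6 = 5836.7

5836.7 Mbps


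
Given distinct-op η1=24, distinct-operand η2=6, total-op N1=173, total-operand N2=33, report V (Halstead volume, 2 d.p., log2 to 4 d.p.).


Formula: V = N * log2(η), where N = N1 + N2 and η = η1 + η2
η = 24 + 6 = 30
N = 173 + 33 = 206
log2(30) ≈ 4.9069
V = 206 * 4.9069 = 1010.82

1010.82


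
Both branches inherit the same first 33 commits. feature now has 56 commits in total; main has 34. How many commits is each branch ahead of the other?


Common ancestor: commit #33
feature commits after divergence: 56 - 33 = 23
main commits after divergence: 34 - 33 = 1
feature is 23 commits ahead of main
main is 1 commits ahead of feature

feature ahead: 23, main ahead: 1


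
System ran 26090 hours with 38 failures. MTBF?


Formula: MTBF = Total operating time / Number of failures
MTBF = 26090 / 38
MTBF = 686.58 hours

686.58 hours


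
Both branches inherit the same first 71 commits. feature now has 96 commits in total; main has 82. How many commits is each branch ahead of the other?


Common ancestor: commit #71
feature commits after divergence: 96 - 71 = 25
main commits after divergence: 82 - 71 = 11
feature is 25 commits ahead of main
main is 11 commits ahead of feature

feature ahead: 25, main ahead: 11


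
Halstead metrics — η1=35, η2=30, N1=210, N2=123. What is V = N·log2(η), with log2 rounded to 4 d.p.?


Formula: V = N * log2(η), where N = N1 + N2 and η = η1 + η2
η = 35 + 30 = 65
N = 210 + 123 = 333
log2(65) ≈ 6.0224
V = 333 * 6.0224 = 2005.46

2005.46


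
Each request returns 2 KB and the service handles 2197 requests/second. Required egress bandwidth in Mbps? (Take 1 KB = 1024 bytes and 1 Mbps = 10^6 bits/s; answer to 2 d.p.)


Formula: Mbps = payload_bytes * RPS * 8 / 1e6
Payload per request = 2 KB = 2 * 1024 = 2048 bytes
Total bytes/sec = 2048 * 2197 = 4499456
Total bits/sec = 4499456 * 8 = 35995648
Mbps = 35995648 / 1e6 = 36.0

36.0 Mbps


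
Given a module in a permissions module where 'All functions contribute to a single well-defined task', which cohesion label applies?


Reasoning: Best: single purpose
Type: Functional cohesion

Functional cohesion


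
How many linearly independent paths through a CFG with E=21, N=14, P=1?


Formula: V(G) = E - N + 2P
V(G) = 21 - 14 + 2*1
V(G) = 7 + 2
V(G) = 9

9


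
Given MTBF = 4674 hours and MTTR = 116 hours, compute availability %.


Availability = MTBF / (MTBF + MTTR)
Availability = 4674 / (4674 + 116)
Availability = 4674 / 4790
Availability = 97.5783%

97.5783%


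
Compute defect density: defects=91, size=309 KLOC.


Defect density = defects / KLOC
Defect density = 91 / 309
Defect density = 0.294 defects/KLOC

0.294 defects/KLOC


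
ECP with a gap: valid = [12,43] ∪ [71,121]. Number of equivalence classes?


Valid ranges: [12,43] and [71,121]
Class 1: x < 12 — invalid
Class 2: 12 ≤ x ≤ 43 — valid
Class 3: 43 < x < 71 — invalid (gap between ranges)
Class 4: 71 ≤ x ≤ 121 — valid
Class 5: x > 121 — invalid
Total equivalence classes: 5

5 equivalence classes


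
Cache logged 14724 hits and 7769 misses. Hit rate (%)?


Formula: hit rate = hits / (hits + misses) * 100
hit rate = 14724 / (14724 + 7769) * 100
hit rate = 14724 / 22493 * 100
hit rate = 65.46%

65.46%


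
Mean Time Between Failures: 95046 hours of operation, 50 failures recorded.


Formula: MTBF = Total operating time / Number of failures
MTBF = 95046 / 50
MTBF = 1900.92 hours

1900.92 hours


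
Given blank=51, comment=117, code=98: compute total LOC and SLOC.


Total LOC = blank + comment + code
Total LOC = 51 + 117 + 98 = 266
SLOC (source only) = code = 98

Total LOC: 266, SLOC: 98


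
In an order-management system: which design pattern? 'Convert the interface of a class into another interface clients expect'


This matches the Adapter pattern

Adapter


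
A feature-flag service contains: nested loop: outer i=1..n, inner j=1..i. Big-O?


Reasoning: triangle: n(n+1)/2 ~ n^2/2
Complexity: O(n^2)

O(n^2)


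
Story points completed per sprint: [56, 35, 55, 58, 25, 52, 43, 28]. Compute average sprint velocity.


Formula: Avg velocity = Total points / Number of sprints
Points: [56, 35, 55, 58, 25, 52, 43, 28]
Sum = 56 + 35 + 55 + 58 + 25 + 52 + 43 + 28 = 352
Avg velocity = 352 / 8 = 44.0 points/sprint

44.0 points/sprint


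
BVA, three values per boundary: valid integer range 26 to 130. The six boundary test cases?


Range: [26, 130]
Boundaries: just below min, min, min+1, max-1, max, just above max
Values: [25, 26, 27, 129, 130, 131]

[25, 26, 27, 129, 130, 131]


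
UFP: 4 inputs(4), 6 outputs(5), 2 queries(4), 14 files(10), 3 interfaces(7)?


UFP = EI*4 + EO*5 + EQ*4 + ILF*10 + EIF*7
UFP = 4*4 + 6*5 + 2*4 + 14*10 + 3*7
UFP = 16 + 30 + 8 + 140 + 21
UFP = 215

215


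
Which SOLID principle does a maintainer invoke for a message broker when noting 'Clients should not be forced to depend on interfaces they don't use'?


This describes the Interface Segregation Principle (ISP)

Interface Segregation Principle (ISP)


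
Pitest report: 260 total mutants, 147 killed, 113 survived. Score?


Mutation score = killed / total * 100
Mutation score = 147 / 260 * 100
Mutation score = 56.54%

56.54%


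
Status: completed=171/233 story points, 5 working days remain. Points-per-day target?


Formula: Required rate = Remaining points / Days left
Remaining = 233 - 171 = 62 points
Required rate = 62 / 5 = 12.4 points/day

12.4 points/day


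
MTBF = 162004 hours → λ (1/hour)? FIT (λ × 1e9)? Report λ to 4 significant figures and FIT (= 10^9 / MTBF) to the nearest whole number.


Formula: λ = 1 / MTBF; FIT = λ × 1e9 = 1e9 / MTBF
λ = 1 / 162004 ≈ 6.173e-06 failures/hour
FIT = 1e9 / 162004 ≈ 6173 failures per 1e9 hours (nearest whole number)

λ = 6.173e-06 /h, FIT = 6173


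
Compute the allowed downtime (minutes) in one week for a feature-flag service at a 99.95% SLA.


Formula: allowed downtime = period * (100 - SLA) / 100
Period (week) = 10080 minutes
Unavailability fraction = (100 - 99.95) / 100
Allowed downtime = 10080 * (100 - 99.95) / 100
Allowed downtime = 5.04 minutes

5.04 minutes


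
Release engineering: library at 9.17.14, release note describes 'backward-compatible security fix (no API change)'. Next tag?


Current: 9.17.14
Change category: 'backward-compatible security fix (no API change)' → patch bump
SemVer rule: patch bump → increment PATCH (MAJOR and MINOR unchanged)
New: 9.17.15

9.17.15


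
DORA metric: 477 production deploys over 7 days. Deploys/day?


Formula: deployments per day = releases / days
= 477 / 7
= 68.143 deploys/day
(equivalently, 477.0 deploys/week)

68.143 deploys/day


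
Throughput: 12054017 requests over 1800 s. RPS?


Formula: throughput = requests / seconds
throughput = 12054017 / 1800
throughput = 6696.68 requests/second

6696.68 requests/second


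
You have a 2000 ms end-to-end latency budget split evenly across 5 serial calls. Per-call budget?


Formula: per_stage = total_budget / stages
per_stage = 2000 / 5
per_stage = 400.0 ms

400.0 ms


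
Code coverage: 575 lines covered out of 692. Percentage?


Coverage = covered / total * 100
Coverage = 575 / 692 * 100
Coverage = 83.09%

83.09%


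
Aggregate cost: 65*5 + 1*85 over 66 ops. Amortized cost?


Formula: Amortized cost = Total cost / Operations
Total cost = (65 * 5) + (1 * 85)
Total cost = 325 + 85 = 410
Amortized = 410 / 66 = 6.2121

6.2121


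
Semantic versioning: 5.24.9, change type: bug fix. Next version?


Current: 5.24.9
Change category: 'bug fix' → patch bump
SemVer rule: patch bump → increment PATCH (MAJOR and MINOR unchanged)
New: 5.24.10

5.24.10


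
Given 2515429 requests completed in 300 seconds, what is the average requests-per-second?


Formula: throughput = requests / seconds
throughput = 2515429 / 300
throughput = 8384.76 requests/second

8384.76 requests/second


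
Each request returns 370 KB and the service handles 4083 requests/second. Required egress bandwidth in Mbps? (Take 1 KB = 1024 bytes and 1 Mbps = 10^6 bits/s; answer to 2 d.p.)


Formula: Mbps = payload_bytes * RPS * 8 / 1e6
Payload per request = 370 KB = 370 * 1024 = 378880 bytes
Total bytes/sec = 378880 * 4083 = 1546967040
Total bits/sec = 1546967040 * 8 = 12375736320
Mbps = 12375736320 / 1e6 = 12375.74

12375.74 Mbps


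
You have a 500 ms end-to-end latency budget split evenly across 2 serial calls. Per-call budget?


Formula: per_stage = total_budget / stages
per_stage = 500 / 2
per_stage = 250.0 ms

250.0 ms


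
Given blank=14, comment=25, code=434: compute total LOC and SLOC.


Total LOC = blank + comment + code
Total LOC = 14 + 25 + 434 = 473
SLOC (source only) = code = 434

Total LOC: 473, SLOC: 434


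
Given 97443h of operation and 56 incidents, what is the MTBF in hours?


Formula: MTBF = Total operating time / Number of failures
MTBF = 97443 / 56
MTBF = 1740.05 hours

1740.05 hours


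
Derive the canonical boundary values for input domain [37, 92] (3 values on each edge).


Range: [37, 92]
Boundaries: just below min, min, min+1, max-1, max, just above max
Values: [36, 37, 38, 91, 92, 93]

[36, 37, 38, 91, 92, 93]


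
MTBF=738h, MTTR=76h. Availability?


Availability = MTBF / (MTBF + MTTR)
Availability = 738 / (738 + 76)
Availability = 738 / 814
Availability = 90.6634%

90.6634%


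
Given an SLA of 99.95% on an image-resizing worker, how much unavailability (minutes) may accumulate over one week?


Formula: allowed downtime = period * (100 - SLA) / 100
Period (week) = 10080 minutes
Unavailability fraction = (100 - 99.95) / 100
Allowed downtime = 10080 * (100 - 99.95) / 100
Allowed downtime = 5.04 minutes

5.04 minutes


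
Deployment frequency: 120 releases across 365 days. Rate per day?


Formula: deployments per day = releases / days
= 120 / 365
= 0.329 deploys/day
(equivalently, 2.3 deploys/week)

0.329 deploys/day


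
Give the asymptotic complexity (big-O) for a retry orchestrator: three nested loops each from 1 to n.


Reasoning: three levels of nesting over n
Complexity: O(n^3)

O(n^3)


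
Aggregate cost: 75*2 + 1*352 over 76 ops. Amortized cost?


Formula: Amortized cost = Total cost / Operations
Total cost = (75 * 2) + (1 * 352)
Total cost = 150 + 352 = 502
Amortized = 502 / 76 = 6.6053

6.6053


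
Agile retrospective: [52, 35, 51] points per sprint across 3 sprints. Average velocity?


Formula: Avg velocity = Total points / Number of sprints
Points: [52, 35, 51]
Sum = 52 + 35 + 51 = 138
Avg velocity = 138 / 3 = 46.0 points/sprint

46.0 points/sprint


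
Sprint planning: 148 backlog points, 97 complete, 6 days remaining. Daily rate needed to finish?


Formula: Required rate = Remaining points / Days left
Remaining = 148 - 97 = 51 points
Required rate = 51 / 6 = 8.5 points/day

8.5 points/day


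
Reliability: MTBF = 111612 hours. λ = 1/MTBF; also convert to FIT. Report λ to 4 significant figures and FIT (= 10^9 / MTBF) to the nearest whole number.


Formula: λ = 1 / MTBF; FIT = λ × 1e9 = 1e9 / MTBF
λ = 1 / 111612 ≈ 8.960e-06 failures/hour
FIT = 1e9 / 111612 ≈ 8960 failures per 1e9 hours (nearest whole number)

λ = 8.960e-06 /h, FIT = 8960


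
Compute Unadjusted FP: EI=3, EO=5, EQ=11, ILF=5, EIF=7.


UFP = EI*4 + EO*5 + EQ*4 + ILF*10 + EIF*7
UFP = 3*4 + 5*5 + 11*4 + 5*10 + 7*7
UFP = 12 + 25 + 44 + 50 + 49
UFP = 180

180


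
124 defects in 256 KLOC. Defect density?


Defect density = defects / KLOC
Defect density = 124 / 256
Defect density = 0.484 defects/KLOC

0.484 defects/KLOC


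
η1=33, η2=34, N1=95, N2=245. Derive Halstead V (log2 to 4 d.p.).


Formula: V = N * log2(η), where N = N1 + N2 and η = η1 + η2
η = 33 + 34 = 67
N = 95 + 245 = 340
log2(67) ≈ 6.0661
V = 340 * 6.0661 = 2062.47

2062.47


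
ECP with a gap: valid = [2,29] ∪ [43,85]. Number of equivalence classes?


Valid ranges: [2,29] and [43,85]
Class 1: x < 2 — invalid
Class 2: 2 ≤ x ≤ 29 — valid
Class 3: 29 < x < 43 — invalid (gap between ranges)
Class 4: 43 ≤ x ≤ 85 — valid
Class 5: x > 85 — invalid
Total equivalence classes: 5

5 equivalence classes


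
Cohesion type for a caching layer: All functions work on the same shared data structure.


Reasoning: Functions share data
Type: Communicational cohesion

Communicational cohesion


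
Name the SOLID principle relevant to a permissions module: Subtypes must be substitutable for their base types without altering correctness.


This describes the Liskov Substitution Principle (LSP)

Liskov Substitution Principle (LSP)


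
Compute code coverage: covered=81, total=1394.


Coverage = covered / total * 100
Coverage = 81 / 1394 * 100
Coverage = 5.81%

5.81%


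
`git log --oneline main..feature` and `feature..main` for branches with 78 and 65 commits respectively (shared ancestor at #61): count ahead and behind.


Common ancestor: commit #61
feature commits after divergence: 78 - 61 = 17
main commits after divergence: 65 - 61 = 4
feature is 17 commits ahead of main
main is 4 commits ahead of feature

feature ahead: 17, main ahead: 4


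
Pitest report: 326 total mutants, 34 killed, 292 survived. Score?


Mutation score = killed / total * 100
Mutation score = 34 / 326 * 100
Mutation score = 10.43%

10.43%


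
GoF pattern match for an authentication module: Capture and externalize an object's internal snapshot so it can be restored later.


This matches the Memento pattern

Memento


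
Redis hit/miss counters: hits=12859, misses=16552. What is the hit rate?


Formula: hit rate = hits / (hits + misses) * 100
hit rate = 12859 / (12859 + 16552) * 100
hit rate = 12859 / 29411 * 100
hit rate = 43.72%

43.72%


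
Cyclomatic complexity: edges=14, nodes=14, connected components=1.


Formula: V(G) = E - N + 2P
V(G) = 14 - 14 + 2*1
V(G) = 0 + 2
V(G) = 2

2


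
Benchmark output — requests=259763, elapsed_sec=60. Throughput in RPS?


Formula: throughput = requests / seconds
throughput = 259763 / 60
throughput = 4329.38 requests/second

4329.38 requests/second


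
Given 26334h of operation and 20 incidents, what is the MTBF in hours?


Formula: MTBF = Total operating time / Number of failures
MTBF = 26334 / 20
MTBF = 1316.7 hours

1316.7 hours


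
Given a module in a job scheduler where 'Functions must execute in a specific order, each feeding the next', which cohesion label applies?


Reasoning: Output of one is input to next
Type: Sequential cohesion

Sequential cohesion


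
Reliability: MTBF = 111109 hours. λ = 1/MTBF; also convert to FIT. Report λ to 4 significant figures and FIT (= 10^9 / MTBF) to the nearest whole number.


Formula: λ = 1 / MTBF; FIT = λ × 1e9 = 1e9 / MTBF
λ = 1 / 111109 ≈ 9.000e-06 failures/hour
FIT = 1e9 / 111109 ≈ 9000 failures per 1e9 hours (nearest whole number)

λ = 9.000e-06 /h, FIT = 9000


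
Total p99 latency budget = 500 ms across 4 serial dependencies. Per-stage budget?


Formula: per_stage = total_budget / stages
per_stage = 500 / 4
per_stage = 125.0 ms

125.0 ms


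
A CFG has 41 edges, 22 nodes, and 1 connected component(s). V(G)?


Formula: V(G) = E - N + 2P
V(G) = 41 - 22 + 2*1
V(G) = 19 + 2
V(G) = 21

21


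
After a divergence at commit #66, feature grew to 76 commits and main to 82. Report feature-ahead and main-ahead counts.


Common ancestor: commit #66
feature commits after divergence: 76 - 66 = 10
main commits after divergence: 82 - 66 = 16
feature is 10 commits ahead of main
main is 16 commits ahead of feature

feature ahead: 10, main ahead: 16


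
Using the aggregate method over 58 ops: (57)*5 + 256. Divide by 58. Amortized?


Formula: Amortized cost = Total cost / Operations
Total cost = (57 * 5) + (1 * 256)
Total cost = 285 + 256 = 541
Amortized = 541 / 58 = 9.3276

9.3276


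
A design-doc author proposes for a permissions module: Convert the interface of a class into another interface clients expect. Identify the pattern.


This matches the Adapter pattern

Adapter


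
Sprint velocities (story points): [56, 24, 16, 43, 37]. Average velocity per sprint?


Formula: Avg velocity = Total points / Number of sprints
Points: [56, 24, 16, 43, 37]
Sum = 56 + 24 + 16 + 43 + 37 = 176
Avg velocity = 176 / 5 = 35.2 points/sprint

35.2 points/sprint


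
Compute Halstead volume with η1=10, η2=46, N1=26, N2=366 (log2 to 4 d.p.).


Formula: V = N * log2(η), where N = N1 + N2 and η = η1 + η2
η = 10 + 46 = 56
N = 26 + 366 = 392
log2(56) ≈ 5.8074
V = 392 * 5.8074 = 2276.50

2276.50


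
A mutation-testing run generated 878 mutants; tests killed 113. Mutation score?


Mutation score = killed / total * 100
Mutation score = 113 / 878 * 100
Mutation score = 12.87%

12.87%


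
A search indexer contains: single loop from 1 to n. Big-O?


Reasoning: one pass through n items
Complexity: O(n)

O(n)


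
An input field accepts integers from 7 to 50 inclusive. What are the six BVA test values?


Range: [7, 50]
Boundaries: just below min, min, min+1, max-1, max, just above max
Values: [6, 7, 8, 49, 50, 51]

[6, 7, 8, 49, 50, 51]


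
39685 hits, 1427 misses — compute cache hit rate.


Formula: hit rate = hits / (hits + misses) * 100
hit rate = 39685 / (39685 + 1427) * 100
hit rate = 39685 / 41112 * 100
hit rate = 96.53%

96.53%


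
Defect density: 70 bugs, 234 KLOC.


Defect density = defects / KLOC
Defect density = 70 / 234
Defect density = 0.299 defects/KLOC

0.299 defects/KLOC


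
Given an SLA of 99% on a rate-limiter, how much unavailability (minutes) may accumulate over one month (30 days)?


Formula: allowed downtime = period * (100 - SLA) / 100
Period (month (30 days)) = 43200 minutes
Unavailability fraction = (100 - 99.0) / 100
Allowed downtime = 43200 * (100 - 99.0) / 100
Allowed downtime = 432.0 minutes

432.0 minutes


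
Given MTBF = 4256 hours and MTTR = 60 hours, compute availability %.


Availability = MTBF / (MTBF + MTTR)
Availability = 4256 / (4256 + 60)
Availability = 4256 / 4316
Availability = 98.6098%

98.6098%


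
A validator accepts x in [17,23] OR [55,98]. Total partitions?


Valid ranges: [17,23] and [55,98]
Class 1: x < 17 — invalid
Class 2: 17 ≤ x ≤ 23 — valid
Class 3: 23 < x < 55 — invalid (gap between ranges)
Class 4: 55 ≤ x ≤ 98 — valid
Class 5: x > 98 — invalid
Total equivalence classes: 5

5 equivalence classes


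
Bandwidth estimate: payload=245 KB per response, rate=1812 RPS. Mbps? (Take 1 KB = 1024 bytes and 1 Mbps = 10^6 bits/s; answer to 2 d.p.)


Formula: Mbps = payload_bytes * RPS * 8 / 1e6
Payload per request = 245 KB = 245 * 1024 = 250880 bytes
Total bytes/sec = 250880 * 1812 = 454594560
Total bits/sec = 454594560 * 8 = 3636756480
Mbps = 3636756480 / 1e6 = 3636.76

3636.76 Mbps


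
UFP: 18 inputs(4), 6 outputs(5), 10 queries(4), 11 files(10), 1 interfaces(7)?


UFP = EI*4 + EO*5 + EQ*4 + ILF*10 + EIF*7
UFP = 18*4 + 6*5 + 10*4 + 11*10 + 1*7
UFP = 72 + 30 + 40 + 110 + 7
UFP = 259

259


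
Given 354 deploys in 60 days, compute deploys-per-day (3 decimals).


Formula: deployments per day = releases / days
= 354 / 60
= 5.9 deploys/day
(equivalently, 41.3 deploys/week)

5.9 deploys/day


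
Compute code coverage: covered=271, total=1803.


Coverage = covered / total * 100
Coverage = 271 / 1803 * 100
Coverage = 15.03%

15.03%


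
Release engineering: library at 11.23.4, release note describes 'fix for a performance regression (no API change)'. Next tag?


Current: 11.23.4
Change category: 'fix for a performance regression (no API change)' → patch bump
SemVer rule: patch bump → increment PATCH (MAJOR and MINOR unchanged)
New: 11.23.5

11.23.5


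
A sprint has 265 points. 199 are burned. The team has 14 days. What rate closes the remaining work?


Formula: Required rate = Remaining points / Days left
Remaining = 265 - 199 = 66 points
Required rate = 66 / 14 = 4.71 points/day

4.71 points/day


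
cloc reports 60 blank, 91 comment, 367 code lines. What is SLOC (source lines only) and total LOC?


Total LOC = blank + comment + code
Total LOC = 60 + 91 + 367 = 518
SLOC (source only) = code = 367

Total LOC: 518, SLOC: 367


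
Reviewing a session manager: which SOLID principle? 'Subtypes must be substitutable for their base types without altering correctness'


This describes the Liskov Substitution Principle (LSP)

Liskov Substitution Principle (LSP)


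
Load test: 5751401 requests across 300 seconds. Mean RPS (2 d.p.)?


Formula: throughput = requests / seconds
throughput = 5751401 / 300
throughput = 19171.34 requests/second

19171.34 requests/second


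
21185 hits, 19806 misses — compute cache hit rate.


Formula: hit rate = hits / (hits + misses) * 100
hit rate = 21185 / (21185 + 19806) * 100
hit rate = 21185 / 40991 * 100
hit rate = 51.68%

51.68%


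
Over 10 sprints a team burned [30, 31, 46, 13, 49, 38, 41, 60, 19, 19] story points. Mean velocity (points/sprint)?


Formula: Avg velocity = Total points / Number of sprints
Points: [30, 31, 46, 13, 49, 38, 41, 60, 19, 19]
Sum = 30 + 31 + 46 + 13 + 49 + 38 + 41 + 60 + 19 + 19 = 346
Avg velocity = 346 / 10 = 34.6 points/sprint

34.6 points/sprint
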